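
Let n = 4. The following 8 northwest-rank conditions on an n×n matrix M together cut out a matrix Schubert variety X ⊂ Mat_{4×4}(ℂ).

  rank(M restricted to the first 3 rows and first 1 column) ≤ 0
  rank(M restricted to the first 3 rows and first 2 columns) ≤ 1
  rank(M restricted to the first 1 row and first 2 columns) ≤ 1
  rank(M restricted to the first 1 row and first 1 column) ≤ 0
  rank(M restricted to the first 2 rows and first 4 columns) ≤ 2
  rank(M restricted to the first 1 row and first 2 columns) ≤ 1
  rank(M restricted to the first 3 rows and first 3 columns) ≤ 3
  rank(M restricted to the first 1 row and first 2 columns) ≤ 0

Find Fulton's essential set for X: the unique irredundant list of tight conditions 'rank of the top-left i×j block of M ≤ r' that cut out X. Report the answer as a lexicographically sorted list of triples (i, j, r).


Reconstructing r_w from the 8 given conditions:

  0 0 1 1
  0 1 2 2
  0 1 2 3
  1 2 3 4

hence w(1..4) = (3, 2, 4, 1).

Rothe diagram D(w) (4 cells), 2 SE-corners (essential conditions):

[(1, 2, 0), (3, 1, 0)]


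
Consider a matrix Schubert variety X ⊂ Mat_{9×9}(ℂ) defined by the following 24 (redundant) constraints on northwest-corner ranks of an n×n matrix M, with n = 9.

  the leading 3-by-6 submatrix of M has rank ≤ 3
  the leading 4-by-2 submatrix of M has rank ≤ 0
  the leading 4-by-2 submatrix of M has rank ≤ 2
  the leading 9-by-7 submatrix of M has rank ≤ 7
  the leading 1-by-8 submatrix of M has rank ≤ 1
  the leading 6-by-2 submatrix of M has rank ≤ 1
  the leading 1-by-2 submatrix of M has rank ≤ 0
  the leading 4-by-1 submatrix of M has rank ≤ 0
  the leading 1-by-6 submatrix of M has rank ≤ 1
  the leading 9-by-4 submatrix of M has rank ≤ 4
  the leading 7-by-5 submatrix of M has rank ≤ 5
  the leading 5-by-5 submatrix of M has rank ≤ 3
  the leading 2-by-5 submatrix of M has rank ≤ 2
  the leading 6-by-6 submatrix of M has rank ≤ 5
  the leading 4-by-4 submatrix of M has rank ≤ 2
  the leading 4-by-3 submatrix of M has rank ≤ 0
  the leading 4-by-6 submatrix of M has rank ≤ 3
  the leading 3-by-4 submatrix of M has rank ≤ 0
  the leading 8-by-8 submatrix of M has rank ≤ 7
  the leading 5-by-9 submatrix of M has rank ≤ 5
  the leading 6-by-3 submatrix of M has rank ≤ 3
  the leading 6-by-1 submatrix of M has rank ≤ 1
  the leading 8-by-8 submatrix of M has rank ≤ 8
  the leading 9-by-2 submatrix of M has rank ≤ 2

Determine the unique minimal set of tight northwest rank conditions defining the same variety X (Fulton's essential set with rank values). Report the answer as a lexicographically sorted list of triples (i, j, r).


Rank table r_w(9×9) implied by the 24 constraints:

  0  0  0  0  1  1  1  1  1
  0  0  0  0  1  2  2  2  2
  0  0  0  0  1  2  3  3  3
  0  0  0  1  2  3  4  4  4
  1  1  1  2  3  4  5  5  5
  1  1  2  3  4  5  6  6  6
  1  2  3  4  5  6  7  7  7
  1  2  3  4  5  6  7  7  8
  1  2  3  4  5  6  7  8  9

giving w = (5, 6, 7, 4, 1, 3, 2, 9, 8) via Δ²R.

4 SE-corners of the 17-cell Rothe diagram give Ess(w):

[(3, 4, 0), (4, 3, 0), (6, 2, 1), (8, 8, 7)]


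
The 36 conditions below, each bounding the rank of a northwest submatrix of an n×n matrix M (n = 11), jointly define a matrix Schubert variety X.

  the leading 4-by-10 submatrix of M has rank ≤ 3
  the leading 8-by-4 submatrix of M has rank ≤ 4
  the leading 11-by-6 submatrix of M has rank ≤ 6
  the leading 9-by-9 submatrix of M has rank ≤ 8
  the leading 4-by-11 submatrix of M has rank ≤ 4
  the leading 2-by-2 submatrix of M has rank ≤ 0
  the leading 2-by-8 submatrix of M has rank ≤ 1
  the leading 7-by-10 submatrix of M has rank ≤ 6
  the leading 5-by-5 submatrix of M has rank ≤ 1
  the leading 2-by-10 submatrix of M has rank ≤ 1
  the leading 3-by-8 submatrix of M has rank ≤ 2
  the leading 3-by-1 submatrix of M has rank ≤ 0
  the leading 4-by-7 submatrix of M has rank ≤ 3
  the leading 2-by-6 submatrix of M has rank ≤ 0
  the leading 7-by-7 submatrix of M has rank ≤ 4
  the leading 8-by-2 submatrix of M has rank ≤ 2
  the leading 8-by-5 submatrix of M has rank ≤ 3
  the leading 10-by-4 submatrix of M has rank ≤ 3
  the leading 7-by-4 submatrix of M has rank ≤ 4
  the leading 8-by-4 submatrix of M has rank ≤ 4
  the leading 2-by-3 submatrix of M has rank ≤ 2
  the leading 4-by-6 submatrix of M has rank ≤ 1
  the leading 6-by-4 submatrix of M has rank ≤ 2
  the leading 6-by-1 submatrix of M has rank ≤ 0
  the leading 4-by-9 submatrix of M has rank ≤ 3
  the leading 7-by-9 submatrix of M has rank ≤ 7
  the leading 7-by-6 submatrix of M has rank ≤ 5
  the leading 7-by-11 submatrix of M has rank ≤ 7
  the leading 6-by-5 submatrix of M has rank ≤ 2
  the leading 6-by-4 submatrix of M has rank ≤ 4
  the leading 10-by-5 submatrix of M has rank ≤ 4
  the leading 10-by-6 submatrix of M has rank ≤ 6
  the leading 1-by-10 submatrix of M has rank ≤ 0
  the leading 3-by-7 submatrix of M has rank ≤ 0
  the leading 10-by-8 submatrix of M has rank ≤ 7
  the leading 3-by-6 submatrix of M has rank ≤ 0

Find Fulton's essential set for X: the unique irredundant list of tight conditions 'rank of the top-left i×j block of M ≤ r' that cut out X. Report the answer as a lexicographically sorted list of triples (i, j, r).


Recovering R(i,j) via the rank-extension bound from the 36 conditions:

  i=1: 0 0 0 0 0 0 0 0 0 0 1
  i=2: 0 0 0 0 0 0 0 1 1 1 2
  i=3: 0 0 0 0 0 0 0 1 2 2 3
  i=4: 0 1 1 1 1 1 1 2 3 3 4
  i=5: 0 1 1 1 1 2 2 3 4 4 5
  i=6: 0 1 2 2 2 3 3 4 5 5 6
  i=7: 1 2 3 3 3 4 4 5 6 6 7
  i=8: 1 2 3 3 3 4 5 6 7 7 8
  i=9: 1 2 3 3 4 5 6 7 8 8 9
  i=10: 1 2 3 3 4 5 6 7 8 9 10
  i=11: 1 2 3 4 5 6 7 8 9 10 11

hence w(1..11) = (11, 8, 9, 2, 6, 3, 1, 7, 5, 10, 4).

ℓ(w)=34; the 6 essential cells (i,j,r):

[(1, 10, 0), (3, 7, 0), (5, 5, 1), (6, 1, 0), (8, 5, 3), (10, 4, 3)]


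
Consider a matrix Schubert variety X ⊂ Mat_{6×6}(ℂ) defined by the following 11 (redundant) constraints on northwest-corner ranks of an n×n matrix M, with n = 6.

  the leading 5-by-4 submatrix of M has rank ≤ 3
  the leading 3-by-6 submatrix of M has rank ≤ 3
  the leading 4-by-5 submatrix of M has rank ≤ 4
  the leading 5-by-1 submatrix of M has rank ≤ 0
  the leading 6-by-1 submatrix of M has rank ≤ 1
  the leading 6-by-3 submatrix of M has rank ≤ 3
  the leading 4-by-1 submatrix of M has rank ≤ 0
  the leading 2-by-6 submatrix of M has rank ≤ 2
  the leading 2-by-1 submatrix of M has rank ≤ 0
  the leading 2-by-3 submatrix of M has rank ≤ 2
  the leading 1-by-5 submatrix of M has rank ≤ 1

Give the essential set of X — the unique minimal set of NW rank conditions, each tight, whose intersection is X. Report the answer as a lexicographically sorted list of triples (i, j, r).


The tightest implied rank at each (i,j), from the 11 conditions:

  0 1 1 1 1 1
  0 1 2 2 2 2
  0 1 2 3 3 3
  0 1 2 3 4 4
  0 1 2 3 4 5
  1 2 3 4 5 6

giving w = (2, 3, 4, 5, 6, 1) via Δ²R.

ℓ(w)=5; the 1 essential cell (i,j,r):

[(5, 1, 0)]


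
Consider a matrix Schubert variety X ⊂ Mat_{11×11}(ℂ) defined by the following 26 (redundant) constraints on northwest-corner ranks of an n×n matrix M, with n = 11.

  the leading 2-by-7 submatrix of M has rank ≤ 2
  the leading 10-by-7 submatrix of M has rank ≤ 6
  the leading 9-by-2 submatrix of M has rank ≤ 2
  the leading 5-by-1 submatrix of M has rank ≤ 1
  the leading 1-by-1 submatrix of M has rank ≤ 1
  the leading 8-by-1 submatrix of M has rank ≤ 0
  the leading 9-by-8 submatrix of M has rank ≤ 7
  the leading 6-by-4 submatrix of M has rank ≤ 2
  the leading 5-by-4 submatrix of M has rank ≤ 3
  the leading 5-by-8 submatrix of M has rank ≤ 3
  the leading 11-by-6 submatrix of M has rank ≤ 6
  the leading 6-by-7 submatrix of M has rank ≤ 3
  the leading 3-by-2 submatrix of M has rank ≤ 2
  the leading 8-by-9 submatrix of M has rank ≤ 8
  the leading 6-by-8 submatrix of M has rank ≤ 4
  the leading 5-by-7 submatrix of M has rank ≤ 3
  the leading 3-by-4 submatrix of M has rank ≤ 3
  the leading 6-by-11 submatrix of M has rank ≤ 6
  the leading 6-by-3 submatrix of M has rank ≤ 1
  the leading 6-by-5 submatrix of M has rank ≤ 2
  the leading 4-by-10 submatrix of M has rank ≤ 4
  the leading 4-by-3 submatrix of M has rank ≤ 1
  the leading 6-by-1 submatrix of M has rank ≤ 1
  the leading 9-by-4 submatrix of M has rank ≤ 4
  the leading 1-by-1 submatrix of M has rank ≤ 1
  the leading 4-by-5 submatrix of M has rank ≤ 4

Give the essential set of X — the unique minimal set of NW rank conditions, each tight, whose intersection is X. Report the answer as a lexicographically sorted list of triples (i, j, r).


Recovering R(i,j) via the rank-extension bound from the 26 conditions:

  0, 1, 1, 1, 1, 1, 1, 1, 1, 1, 1
  0, 1, 1, 2, 2, 2, 2, 2, 2, 2, 2
  0, 1, 1, 2, 2, 3, 3, 3, 3, 3, 3
  0, 1, 1, 2, 2, 3, 3, 3, 4, 4, 4
  0, 1, 1, 2, 2, 3, 3, 3, 4, 5, 5
  0, 1, 1, 2, 2, 3, 3, 4, 5, 6, 6
  0, 1, 2, 3, 3, 4, 4, 5, 6, 7, 7
  0, 1, 2, 3, 4, 5, 5, 6, 7, 8, 8
  1, 2, 3, 4, 5, 6, 6, 7, 8, 9, 9
  1, 2, 3, 4, 5, 6, 6, 7, 8, 9, 10
  1, 2, 3, 4, 5, 6, 7, 8, 9, 10, 11

hence w(1..11) = (2, 4, 6, 9, 10, 8, 3, 5, 1, 11, 7).

Rothe diagram D(w) (23 cells), 6 SE-corners (essential conditions):

[(5, 8, 3), (6, 3, 1), (6, 5, 2), (6, 7, 3), (8, 1, 0), (10, 7, 6)]


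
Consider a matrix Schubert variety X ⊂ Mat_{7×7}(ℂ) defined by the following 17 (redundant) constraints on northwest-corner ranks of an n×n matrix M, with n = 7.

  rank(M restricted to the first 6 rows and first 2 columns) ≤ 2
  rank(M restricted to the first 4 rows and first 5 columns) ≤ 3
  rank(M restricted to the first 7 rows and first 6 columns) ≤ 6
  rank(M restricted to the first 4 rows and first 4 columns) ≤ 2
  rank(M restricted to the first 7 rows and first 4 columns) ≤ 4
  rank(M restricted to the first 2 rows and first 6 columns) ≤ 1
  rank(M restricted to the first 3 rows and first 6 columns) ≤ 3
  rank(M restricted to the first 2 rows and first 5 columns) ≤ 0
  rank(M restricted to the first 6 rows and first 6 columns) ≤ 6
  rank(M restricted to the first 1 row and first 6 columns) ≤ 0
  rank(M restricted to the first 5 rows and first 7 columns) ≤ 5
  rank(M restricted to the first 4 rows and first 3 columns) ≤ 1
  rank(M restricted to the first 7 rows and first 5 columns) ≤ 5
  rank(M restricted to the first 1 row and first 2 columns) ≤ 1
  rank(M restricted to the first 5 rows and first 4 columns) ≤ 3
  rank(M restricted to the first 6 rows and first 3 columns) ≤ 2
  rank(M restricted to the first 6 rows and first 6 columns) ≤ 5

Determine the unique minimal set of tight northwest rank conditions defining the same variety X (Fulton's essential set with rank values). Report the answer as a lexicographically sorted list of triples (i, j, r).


Computing R[i][j] = min implied NW-rank bound (n=7, 17 conditions):

  R[1]: 0  0  0  0  0  0  1
  R[2]: 0  0  0  0  0  1  2
  R[3]: 1  1  1  1  1  2  3
  R[4]: 1  1  1  2  2  3  4
  R[5]: 1  2  2  3  3  4  5
  R[6]: 1  2  2  3  4  5  6
  R[7]: 1  2  3  4  5  6  7

hence w(1..7) = (7, 6, 1, 4, 2, 5, 3).

|D(w)|=14, |Ess(w)|=4:

[(1, 6, 0), (2, 5, 0), (4, 3, 1), (6, 3, 2)]


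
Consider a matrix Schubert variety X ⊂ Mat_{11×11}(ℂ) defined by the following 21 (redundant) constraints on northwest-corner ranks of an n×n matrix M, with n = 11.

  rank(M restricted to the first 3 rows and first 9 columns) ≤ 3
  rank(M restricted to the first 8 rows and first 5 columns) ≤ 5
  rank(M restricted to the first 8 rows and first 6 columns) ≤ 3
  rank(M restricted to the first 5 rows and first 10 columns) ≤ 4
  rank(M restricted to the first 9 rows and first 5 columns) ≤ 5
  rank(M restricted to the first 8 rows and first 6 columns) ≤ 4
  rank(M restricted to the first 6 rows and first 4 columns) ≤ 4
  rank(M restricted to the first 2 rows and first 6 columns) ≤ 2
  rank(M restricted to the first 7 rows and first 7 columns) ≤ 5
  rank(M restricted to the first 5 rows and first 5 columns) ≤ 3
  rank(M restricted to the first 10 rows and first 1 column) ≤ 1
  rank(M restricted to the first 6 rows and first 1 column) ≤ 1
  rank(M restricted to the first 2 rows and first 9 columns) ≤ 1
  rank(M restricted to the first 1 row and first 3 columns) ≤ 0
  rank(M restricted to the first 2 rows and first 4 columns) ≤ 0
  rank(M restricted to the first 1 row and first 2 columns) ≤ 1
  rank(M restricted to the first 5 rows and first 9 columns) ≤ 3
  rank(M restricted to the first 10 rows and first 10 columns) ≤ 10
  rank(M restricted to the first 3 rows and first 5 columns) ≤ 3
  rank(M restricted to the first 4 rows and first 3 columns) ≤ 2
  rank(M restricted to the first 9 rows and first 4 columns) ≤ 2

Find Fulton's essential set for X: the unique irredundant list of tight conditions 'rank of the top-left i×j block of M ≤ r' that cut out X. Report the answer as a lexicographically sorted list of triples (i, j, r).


The tightest implied rank at each (i,j), from the 21 conditions:

  0, 0, 0, 0, 1, 1, 1, 1, 1, 1, 1
  0, 0, 0, 0, 1, 1, 1, 1, 1, 2, 2
  1, 1, 1, 1, 2, 2, 2, 2, 2, 3, 3
  1, 2, 2, 2, 3, 3, 3, 3, 3, 4, 4
  1, 2, 2, 2, 3, 3, 3, 3, 3, 4, 5
  1, 2, 2, 2, 3, 3, 4, 4, 4, 5, 6
  1, 2, 2, 2, 3, 3, 4, 5, 5, 6, 7
  1, 2, 2, 2, 3, 3, 4, 5, 6, 7, 8
  1, 2, 2, 2, 3, 4, 5, 6, 7, 8, 9
  1, 2, 3, 3, 4, 5, 6, 7, 8, 9, 10
  1, 2, 3, 4, 5, 6, 7, 8, 9, 10, 11

hence w(1..11) = (5, 10, 1, 2, 11, 7, 8, 9, 6, 3, 4).

Rothe diagram D(w) (29 cells), 5 SE-corners (essential conditions):

[(2, 4, 0), (2, 9, 1), (5, 9, 3), (8, 6, 3), (9, 4, 2)]


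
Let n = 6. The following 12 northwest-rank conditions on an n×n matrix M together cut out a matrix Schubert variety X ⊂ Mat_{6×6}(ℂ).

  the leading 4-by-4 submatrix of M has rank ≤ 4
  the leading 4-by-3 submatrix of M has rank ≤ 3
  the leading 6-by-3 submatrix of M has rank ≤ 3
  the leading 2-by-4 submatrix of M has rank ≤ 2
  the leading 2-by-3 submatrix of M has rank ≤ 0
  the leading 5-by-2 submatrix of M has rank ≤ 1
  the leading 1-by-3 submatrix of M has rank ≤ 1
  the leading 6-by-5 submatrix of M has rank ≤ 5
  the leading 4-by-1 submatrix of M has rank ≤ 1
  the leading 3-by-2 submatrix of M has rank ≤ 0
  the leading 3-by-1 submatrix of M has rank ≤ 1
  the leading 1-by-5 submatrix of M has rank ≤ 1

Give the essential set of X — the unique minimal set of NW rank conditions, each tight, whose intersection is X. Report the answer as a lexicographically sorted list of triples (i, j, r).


Rank table r_w(6×6) implied by the 12 constraints:

  i=1: 0 | 0 | 0 | 1 | 1 | 1
  i=2: 0 | 0 | 0 | 1 | 2 | 2
  i=3: 0 | 0 | 1 | 2 | 3 | 3
  i=4: 1 | 1 | 2 | 3 | 4 | 4
  i=5: 1 | 1 | 2 | 3 | 4 | 5
  i=6: 1 | 2 | 3 | 4 | 5 | 6

reading off 1-entries of Δ²R: w = (4, 5, 3, 1, 6, 2).

Fulton essential set (3 of the 9 Rothe cells):

[(2, 3, 0), (3, 2, 0), (5, 2, 1)]


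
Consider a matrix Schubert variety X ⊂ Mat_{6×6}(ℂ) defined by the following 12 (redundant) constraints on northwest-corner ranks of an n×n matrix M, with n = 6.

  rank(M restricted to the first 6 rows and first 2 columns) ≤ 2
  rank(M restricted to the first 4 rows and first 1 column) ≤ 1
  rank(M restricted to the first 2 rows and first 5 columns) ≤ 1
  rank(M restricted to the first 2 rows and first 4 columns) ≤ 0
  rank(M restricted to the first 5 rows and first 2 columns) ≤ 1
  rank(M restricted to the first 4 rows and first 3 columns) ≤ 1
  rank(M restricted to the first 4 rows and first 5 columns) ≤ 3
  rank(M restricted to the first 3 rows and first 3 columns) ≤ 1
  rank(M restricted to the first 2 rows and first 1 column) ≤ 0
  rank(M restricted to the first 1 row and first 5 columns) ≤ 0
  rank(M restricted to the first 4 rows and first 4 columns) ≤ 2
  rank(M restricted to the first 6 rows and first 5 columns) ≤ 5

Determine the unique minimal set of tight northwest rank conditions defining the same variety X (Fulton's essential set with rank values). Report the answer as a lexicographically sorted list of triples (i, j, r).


Reconstructing r_w from the 12 given conditions:

  i=1: 0 0 0 0 0 1
  i=2: 0 0 0 0 1 2
  i=3: 1 1 1 1 2 3
  i=4: 1 1 1 2 3 4
  i=5: 1 1 2 3 4 5
  i=6: 1 2 3 4 5 6

so w = (6, 5, 1, 4, 3, 2).

4 SE-corners of the 12-cell Rothe diagram give Ess(w):

[(1, 5, 0), (2, 4, 0), (4, 3, 1), (5, 2, 1)]


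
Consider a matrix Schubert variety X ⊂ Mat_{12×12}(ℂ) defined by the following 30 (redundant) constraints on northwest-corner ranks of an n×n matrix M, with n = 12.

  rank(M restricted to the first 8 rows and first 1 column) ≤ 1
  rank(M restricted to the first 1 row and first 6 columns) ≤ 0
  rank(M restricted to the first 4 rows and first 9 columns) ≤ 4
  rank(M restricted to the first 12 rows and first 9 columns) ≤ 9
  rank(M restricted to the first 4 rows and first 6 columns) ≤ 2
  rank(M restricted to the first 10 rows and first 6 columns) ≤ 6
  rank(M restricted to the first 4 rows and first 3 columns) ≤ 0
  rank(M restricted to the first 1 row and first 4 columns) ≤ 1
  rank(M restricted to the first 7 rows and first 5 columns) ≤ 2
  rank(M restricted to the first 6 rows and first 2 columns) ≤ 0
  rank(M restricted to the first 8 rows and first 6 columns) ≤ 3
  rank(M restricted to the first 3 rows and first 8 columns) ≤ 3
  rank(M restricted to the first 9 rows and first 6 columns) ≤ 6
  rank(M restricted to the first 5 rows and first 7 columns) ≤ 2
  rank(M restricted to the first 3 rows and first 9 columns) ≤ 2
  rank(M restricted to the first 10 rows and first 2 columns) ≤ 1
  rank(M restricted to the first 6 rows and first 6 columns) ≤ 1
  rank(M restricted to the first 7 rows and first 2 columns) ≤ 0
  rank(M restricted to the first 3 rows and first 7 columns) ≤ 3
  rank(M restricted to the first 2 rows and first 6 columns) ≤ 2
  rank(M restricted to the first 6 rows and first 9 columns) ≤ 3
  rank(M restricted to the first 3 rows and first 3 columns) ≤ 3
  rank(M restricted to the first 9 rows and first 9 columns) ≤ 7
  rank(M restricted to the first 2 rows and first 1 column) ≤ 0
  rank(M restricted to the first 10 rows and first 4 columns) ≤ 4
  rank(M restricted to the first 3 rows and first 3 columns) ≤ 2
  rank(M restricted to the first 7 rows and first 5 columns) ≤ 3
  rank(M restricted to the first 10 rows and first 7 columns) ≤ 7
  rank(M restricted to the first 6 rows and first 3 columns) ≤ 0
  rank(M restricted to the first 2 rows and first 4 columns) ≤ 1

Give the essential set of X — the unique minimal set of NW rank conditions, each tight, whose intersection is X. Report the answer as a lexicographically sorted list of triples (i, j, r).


Reconstructing r_w from the 30 given conditions:

  i=1: 0 0 0 0 0 0 1 1 1 1 1 1
  i=2: 0 0 0 1 1 1 2 2 2 2 2 2
  i=3: 0 0 0 1 1 1 2 2 2 3 3 3
  i=4: 0 0 0 1 1 1 2 3 3 4 4 4
  i=5: 0 0 0 1 1 1 2 3 3 4 5 5
  i=6: 0 0 0 1 1 1 2 3 3 4 5 6
  i=7: 0 0 1 2 2 2 3 4 4 5 6 7
  i=8: 1 1 2 3 3 3 4 5 5 6 7 8
  i=9: 1 1 2 3 4 4 5 6 6 7 8 9
  i=10: 1 1 2 3 4 5 6 7 7 8 9 10
  i=11: 1 2 3 4 5 6 7 8 8 9 10 11
  i=12: 1 2 3 4 5 6 7 8 9 10 11 12

so w = (7, 4, 10, 8, 11, 12, 3, 1, 5, 6, 2, 9).

Fulton essential set (7 of the 37 Rothe cells):

[(1, 6, 0), (3, 9, 2), (6, 3, 0), (6, 6, 1), (6, 9, 3), (7, 2, 0), (10, 2, 1)]


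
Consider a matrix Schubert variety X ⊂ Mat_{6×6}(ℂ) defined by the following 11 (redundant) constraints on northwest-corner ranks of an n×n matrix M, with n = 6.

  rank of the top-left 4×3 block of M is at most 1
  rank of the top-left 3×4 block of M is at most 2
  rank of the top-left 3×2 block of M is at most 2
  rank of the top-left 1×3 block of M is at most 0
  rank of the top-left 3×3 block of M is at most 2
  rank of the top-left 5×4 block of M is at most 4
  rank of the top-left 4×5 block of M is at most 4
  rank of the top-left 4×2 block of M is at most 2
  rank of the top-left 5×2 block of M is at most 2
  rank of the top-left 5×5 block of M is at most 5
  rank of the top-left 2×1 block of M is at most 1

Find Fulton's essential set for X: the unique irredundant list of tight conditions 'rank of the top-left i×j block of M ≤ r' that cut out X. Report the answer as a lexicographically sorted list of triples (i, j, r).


Rank table r_w(6×6) implied by the 11 constraints:

  row 1: 0, 0, 0, 1, 1, 1
  row 2: 1, 1, 1, 2, 2, 2
  row 3: 1, 1, 1, 2, 3, 3
  row 4: 1, 1, 1, 2, 3, 4
  row 5: 1, 2, 2, 3, 4, 5
  row 6: 1, 2, 3, 4, 5, 6

so w = (4, 1, 5, 6, 2, 3).

2 SE-corners of the 7-cell Rothe diagram give Ess(w):

[(1, 3, 0), (4, 3, 1)]


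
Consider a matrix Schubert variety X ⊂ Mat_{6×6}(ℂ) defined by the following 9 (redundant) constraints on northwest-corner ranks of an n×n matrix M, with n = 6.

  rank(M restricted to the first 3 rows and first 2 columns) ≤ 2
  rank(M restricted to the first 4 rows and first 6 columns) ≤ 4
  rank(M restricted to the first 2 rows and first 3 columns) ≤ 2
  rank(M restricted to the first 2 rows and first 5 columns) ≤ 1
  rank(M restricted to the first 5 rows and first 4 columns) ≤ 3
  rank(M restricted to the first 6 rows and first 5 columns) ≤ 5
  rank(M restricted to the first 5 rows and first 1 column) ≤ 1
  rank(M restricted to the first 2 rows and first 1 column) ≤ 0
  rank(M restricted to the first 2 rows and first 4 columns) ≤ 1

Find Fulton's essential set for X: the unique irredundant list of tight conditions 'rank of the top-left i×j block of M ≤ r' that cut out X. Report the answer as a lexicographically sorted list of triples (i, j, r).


Reconstructing r_w from the 9 given conditions:

  row 1: 0 1 1 1 1 1
  row 2: 0 1 1 1 1 2
  row 3: 1 2 2 2 2 3
  row 4: 1 2 3 3 3 4
  row 5: 1 2 3 3 4 5
  row 6: 1 2 3 4 5 6

the unique w with this rank table is (2, 6, 1, 3, 5, 4).

ℓ(w)=6; the 3 essential cells (i,j,r):

[(2, 1, 0), (2, 5, 1), (5, 4, 3)]


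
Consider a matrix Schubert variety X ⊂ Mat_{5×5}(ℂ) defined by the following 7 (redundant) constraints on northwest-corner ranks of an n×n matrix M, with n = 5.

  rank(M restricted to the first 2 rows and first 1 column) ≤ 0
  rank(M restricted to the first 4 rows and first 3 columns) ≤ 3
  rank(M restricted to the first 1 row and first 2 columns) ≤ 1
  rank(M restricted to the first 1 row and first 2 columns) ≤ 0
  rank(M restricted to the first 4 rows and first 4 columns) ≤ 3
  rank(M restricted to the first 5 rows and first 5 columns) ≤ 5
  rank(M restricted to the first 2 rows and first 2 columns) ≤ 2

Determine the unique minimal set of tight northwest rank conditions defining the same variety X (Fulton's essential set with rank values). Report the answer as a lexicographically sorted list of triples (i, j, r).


The tightest implied rank at each (i,j), from the 7 conditions:

  i=1: 0, 0, 1, 1, 1
  i=2: 0, 1, 2, 2, 2
  i=3: 1, 2, 3, 3, 3
  i=4: 1, 2, 3, 3, 4
  i=5: 1, 2, 3, 4, 5

second differences of R give the permutation w = (3, 2, 1, 5, 4).

Fulton essential set (3 of the 4 Rothe cells):

[(1, 2, 0), (2, 1, 0), (4, 4, 3)]


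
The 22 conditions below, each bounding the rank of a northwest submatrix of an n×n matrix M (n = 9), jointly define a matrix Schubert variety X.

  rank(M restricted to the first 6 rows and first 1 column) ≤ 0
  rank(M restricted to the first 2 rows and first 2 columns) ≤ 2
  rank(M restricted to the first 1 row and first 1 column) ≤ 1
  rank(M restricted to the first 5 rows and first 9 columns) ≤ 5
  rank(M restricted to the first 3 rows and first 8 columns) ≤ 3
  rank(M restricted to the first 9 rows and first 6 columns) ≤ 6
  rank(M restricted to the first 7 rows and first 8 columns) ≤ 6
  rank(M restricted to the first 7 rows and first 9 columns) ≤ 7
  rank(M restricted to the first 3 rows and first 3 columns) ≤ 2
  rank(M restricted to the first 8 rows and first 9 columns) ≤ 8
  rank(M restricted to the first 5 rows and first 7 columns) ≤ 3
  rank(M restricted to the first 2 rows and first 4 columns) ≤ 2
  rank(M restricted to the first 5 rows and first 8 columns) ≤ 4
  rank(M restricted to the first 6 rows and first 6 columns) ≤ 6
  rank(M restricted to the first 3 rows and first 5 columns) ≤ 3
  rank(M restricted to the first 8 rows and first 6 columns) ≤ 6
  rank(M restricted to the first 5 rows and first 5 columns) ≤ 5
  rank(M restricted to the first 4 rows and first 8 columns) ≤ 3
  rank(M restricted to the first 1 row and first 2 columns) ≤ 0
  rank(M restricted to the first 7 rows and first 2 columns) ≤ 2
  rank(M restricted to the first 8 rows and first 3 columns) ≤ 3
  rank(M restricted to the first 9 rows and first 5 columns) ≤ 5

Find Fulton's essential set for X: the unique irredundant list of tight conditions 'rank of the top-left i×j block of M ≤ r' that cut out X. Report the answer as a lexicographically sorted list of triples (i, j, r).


Recovering R(i,j) via the rank-extension bound from the 22 conditions:

  0 | 0 | 1 | 1 | 1 | 1 | 1 | 1 | 1
  0 | 1 | 2 | 2 | 2 | 2 | 2 | 2 | 2
  0 | 1 | 2 | 3 | 3 | 3 | 3 | 3 | 3
  0 | 1 | 2 | 3 | 3 | 3 | 3 | 3 | 4
  0 | 1 | 2 | 3 | 3 | 3 | 3 | 4 | 5
  0 | 1 | 2 | 3 | 4 | 4 | 4 | 5 | 6
  1 | 2 | 3 | 4 | 5 | 5 | 5 | 6 | 7
  1 | 2 | 3 | 4 | 5 | 6 | 6 | 7 | 8
  1 | 2 | 3 | 4 | 5 | 6 | 7 | 8 | 9

giving w = (3, 2, 4, 9, 8, 5, 1, 6, 7) via Δ²R.

|D(w)|=14, |Ess(w)|=4:

[(1, 2, 0), (4, 8, 3), (5, 7, 3), (6, 1, 0)]


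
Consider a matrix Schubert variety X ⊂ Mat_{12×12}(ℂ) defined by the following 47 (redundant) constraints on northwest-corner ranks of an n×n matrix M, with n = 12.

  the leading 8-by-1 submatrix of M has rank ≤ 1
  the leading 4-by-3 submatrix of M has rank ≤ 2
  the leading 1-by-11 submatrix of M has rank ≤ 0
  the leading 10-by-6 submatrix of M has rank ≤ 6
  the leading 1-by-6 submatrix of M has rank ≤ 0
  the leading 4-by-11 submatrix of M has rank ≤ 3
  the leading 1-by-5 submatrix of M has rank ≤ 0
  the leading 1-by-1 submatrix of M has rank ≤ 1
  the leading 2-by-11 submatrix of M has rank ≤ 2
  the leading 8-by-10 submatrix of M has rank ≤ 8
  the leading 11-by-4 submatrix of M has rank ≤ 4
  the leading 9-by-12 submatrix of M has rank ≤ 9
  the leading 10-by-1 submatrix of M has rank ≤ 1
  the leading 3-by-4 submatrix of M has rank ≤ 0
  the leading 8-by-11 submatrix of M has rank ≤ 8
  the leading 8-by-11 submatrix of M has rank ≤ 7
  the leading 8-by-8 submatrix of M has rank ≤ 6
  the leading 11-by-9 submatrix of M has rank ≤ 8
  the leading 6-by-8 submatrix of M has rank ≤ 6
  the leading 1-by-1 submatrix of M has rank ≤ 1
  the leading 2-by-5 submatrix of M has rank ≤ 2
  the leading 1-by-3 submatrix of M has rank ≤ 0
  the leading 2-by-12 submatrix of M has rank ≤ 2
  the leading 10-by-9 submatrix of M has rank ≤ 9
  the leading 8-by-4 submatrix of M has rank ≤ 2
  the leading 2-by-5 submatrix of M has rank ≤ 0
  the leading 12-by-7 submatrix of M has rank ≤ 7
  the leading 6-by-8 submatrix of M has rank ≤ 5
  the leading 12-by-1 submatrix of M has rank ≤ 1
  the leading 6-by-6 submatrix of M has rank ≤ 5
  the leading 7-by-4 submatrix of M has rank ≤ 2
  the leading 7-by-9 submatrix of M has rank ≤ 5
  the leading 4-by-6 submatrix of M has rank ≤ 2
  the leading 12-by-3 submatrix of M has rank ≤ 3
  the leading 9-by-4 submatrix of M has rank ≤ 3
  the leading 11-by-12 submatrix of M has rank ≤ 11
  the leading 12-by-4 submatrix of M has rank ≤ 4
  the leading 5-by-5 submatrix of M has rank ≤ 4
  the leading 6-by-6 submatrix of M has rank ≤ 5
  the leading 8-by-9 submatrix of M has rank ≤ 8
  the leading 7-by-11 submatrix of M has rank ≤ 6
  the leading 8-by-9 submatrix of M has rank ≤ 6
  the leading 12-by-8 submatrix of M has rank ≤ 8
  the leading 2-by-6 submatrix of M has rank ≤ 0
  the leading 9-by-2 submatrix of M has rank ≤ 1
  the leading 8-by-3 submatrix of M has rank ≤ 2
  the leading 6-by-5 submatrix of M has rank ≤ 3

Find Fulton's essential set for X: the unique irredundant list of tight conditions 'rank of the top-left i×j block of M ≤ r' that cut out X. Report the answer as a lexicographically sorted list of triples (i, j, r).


Computing R[i][j] = min implied NW-rank bound (n=12, 47 conditions):

  row 1: 0 0 0 0 0 0 0 0 0 0 0 1
  row 2: 0 0 0 0 0 0 1 1 1 1 1 2
  row 3: 0 0 0 0 1 1 2 2 2 2 2 3
  row 4: 1 1 1 1 2 2 3 3 3 3 3 4
  row 5: 1 1 2 2 3 3 4 4 4 4 4 5
  row 6: 1 1 2 2 3 4 5 5 5 5 5 6
  row 7: 1 1 2 2 3 4 5 5 5 6 6 7
  row 8: 1 1 2 2 3 4 5 6 6 7 7 8
  row 9: 1 1 2 3 4 5 6 7 7 8 8 9
  row 10: 1 2 3 4 5 6 7 8 8 9 9 10
  row 11: 1 2 3 4 5 6 7 8 8 9 10 11
  row 12: 1 2 3 4 5 6 7 8 9 10 11 12

second differences of R give the permutation w = (12, 7, 5, 1, 3, 6, 10, 8, 4, 2, 11, 9).

7 SE-corners of the 32-cell Rothe diagram give Ess(w):

[(1, 11, 0), (2, 6, 0), (3, 4, 0), (7, 9, 5), (8, 4, 2), (9, 2, 1), (11, 9, 8)]


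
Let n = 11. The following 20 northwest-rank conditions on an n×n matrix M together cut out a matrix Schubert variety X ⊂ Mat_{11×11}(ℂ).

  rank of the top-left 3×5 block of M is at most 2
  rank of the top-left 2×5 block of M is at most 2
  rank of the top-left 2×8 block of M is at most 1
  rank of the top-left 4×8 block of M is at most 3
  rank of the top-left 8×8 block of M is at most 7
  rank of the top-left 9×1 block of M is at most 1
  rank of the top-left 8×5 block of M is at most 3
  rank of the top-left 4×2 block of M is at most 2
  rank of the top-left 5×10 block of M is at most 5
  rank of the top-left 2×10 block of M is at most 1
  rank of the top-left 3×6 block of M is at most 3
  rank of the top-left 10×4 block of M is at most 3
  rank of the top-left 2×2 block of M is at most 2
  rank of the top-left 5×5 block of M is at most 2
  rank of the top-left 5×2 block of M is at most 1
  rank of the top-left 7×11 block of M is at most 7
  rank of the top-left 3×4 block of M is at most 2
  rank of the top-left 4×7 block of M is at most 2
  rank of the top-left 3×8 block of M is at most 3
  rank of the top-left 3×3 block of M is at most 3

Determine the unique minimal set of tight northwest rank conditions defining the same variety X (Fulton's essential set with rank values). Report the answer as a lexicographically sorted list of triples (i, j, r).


Reconstructing r_w from the 20 given conditions:

  i=1: 1 1 1 1 1 1 1 1 1 1 1
  i=2: 1 1 1 1 1 1 1 1 1 1 2
  i=3: 1 1 2 2 2 2 2 2 2 2 3
  i=4: 1 1 2 2 2 2 2 3 3 3 4
  i=5: 1 1 2 2 2 3 3 4 4 4 5
  i=6: 1 2 3 3 3 4 4 5 5 5 6
  i=7: 1 2 3 3 3 4 5 6 6 6 7
  i=8: 1 2 3 3 3 4 5 6 7 7 8
  i=9: 1 2 3 3 4 5 6 7 8 8 9
  i=10: 1 2 3 3 4 5 6 7 8 9 10
  i=11: 1 2 3 4 5 6 7 8 9 10 11

reading off 1-entries of Δ²R: w = (1, 11, 3, 8, 6, 2, 7, 9, 5, 10, 4).

Rothe diagram D(w) (24 cells), 6 SE-corners (essential conditions):

[(2, 10, 1), (4, 7, 2), (5, 2, 1), (5, 5, 2), (8, 5, 3), (10, 4, 3)]


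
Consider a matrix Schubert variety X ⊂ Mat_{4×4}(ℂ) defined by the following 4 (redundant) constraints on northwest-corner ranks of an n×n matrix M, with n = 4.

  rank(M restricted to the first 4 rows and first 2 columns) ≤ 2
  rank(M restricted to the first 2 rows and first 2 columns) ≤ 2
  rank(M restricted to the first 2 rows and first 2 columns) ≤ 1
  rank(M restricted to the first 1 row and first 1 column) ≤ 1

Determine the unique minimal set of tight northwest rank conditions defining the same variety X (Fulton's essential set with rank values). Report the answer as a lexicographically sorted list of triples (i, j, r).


Propagating the 4 rank bounds to every northwest block:

  i=1: 1 | 1 | 1 | 1
  i=2: 1 | 1 | 2 | 2
  i=3: 1 | 2 | 3 | 3
  i=4: 1 | 2 | 3 | 4

giving w = (1, 3, 2, 4) via Δ²R.

ℓ(w)=1; the 1 essential cell (i,j,r):

[(2, 2, 1)]


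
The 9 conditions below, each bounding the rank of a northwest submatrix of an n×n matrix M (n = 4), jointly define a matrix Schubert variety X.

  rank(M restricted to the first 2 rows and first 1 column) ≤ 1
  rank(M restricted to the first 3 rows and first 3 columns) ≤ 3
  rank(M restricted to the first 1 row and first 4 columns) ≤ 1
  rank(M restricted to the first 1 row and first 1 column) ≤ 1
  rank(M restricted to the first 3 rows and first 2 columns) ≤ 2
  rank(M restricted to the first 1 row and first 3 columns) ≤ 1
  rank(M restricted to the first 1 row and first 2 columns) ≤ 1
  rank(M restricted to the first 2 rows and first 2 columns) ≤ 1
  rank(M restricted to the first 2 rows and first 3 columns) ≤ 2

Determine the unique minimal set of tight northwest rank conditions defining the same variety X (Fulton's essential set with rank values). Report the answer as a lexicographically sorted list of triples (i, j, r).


Reconstructing r_w from the 9 given conditions:

  R[1]: 1, 1, 1, 1
  R[2]: 1, 1, 2, 2
  R[3]: 1, 2, 3, 3
  R[4]: 1, 2, 3, 4

second differences of R give the permutation w = (1, 3, 2, 4).

|D(w)|=1, |Ess(w)|=1:

[(2, 2, 1)]


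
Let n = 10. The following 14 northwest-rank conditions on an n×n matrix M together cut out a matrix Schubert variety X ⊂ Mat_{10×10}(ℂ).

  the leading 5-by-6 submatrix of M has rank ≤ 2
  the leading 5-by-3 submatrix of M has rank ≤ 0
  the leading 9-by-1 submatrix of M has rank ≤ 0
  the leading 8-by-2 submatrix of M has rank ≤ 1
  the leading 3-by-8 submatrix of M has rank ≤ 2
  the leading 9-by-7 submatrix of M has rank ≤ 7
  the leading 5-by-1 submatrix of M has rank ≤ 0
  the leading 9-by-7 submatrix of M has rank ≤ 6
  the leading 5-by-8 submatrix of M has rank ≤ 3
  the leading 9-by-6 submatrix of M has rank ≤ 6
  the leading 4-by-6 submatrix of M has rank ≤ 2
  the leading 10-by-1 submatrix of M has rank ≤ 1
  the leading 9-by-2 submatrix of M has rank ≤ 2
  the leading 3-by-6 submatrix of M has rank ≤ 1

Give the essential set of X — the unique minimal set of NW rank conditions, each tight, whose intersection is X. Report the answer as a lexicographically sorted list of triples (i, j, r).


Recovering R(i,j) via the rank-extension bound from the 14 conditions:

  0  0  0  1  1  1  1  1  1  1
  0  0  0  1  1  1  2  2  2  2
  0  0  0  1  1  1  2  2  3  3
  0  0  0  1  2  2  3  3  4  4
  0  0  0  1  2  2  3  3  4  5
  0  1  1  2  3  3  4  4  5  6
  0  1  2  3  4  4  5  5  6  7
  0  1  2  3  4  5  6  6  7  8
  0  1  2  3  4  5  6  7  8  9
  1  2  3  4  5  6  7  8  9  10

reading off 1-entries of Δ²R: w = (4, 7, 9, 5, 10, 2, 3, 6, 8, 1).

|D(w)|=26, |Ess(w)|=6:

[(3, 6, 1), (3, 8, 2), (5, 3, 0), (5, 6, 2), (5, 8, 3), (9, 1, 0)]


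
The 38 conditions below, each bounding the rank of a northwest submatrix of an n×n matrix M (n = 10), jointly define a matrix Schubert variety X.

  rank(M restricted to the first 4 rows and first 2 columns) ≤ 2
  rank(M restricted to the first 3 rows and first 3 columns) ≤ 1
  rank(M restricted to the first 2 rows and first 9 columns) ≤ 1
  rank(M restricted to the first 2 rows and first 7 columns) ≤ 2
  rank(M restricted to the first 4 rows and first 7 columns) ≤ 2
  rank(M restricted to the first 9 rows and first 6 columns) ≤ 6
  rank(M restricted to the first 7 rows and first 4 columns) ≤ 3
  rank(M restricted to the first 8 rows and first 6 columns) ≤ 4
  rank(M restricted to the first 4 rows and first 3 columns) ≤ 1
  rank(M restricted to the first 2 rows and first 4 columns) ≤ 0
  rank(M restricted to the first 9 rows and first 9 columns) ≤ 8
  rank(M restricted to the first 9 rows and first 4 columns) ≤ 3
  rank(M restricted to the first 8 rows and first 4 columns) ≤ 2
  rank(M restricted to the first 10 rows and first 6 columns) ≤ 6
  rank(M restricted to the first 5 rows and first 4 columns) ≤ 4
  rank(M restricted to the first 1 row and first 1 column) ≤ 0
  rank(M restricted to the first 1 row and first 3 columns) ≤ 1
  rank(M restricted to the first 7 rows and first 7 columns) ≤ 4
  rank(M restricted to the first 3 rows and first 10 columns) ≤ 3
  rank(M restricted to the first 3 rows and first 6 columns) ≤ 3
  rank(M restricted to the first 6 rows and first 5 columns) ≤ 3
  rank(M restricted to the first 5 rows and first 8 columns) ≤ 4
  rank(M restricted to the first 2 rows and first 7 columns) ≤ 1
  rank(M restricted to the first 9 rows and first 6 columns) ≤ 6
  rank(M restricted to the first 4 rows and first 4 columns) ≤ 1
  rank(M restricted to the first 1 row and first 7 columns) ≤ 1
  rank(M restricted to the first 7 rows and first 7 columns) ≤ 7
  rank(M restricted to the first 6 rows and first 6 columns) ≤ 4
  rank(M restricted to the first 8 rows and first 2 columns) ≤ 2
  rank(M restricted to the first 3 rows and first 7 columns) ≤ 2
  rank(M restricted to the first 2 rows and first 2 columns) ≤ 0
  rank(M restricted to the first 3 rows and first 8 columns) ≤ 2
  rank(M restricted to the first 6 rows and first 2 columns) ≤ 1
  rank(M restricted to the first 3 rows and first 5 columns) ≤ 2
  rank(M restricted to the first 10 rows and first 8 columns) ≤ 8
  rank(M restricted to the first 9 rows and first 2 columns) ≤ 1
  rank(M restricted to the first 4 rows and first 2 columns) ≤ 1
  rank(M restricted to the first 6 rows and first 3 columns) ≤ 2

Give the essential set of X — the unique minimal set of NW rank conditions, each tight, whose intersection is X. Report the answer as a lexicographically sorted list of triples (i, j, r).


Recovering R(i,j) via the rank-extension bound from the 38 conditions:

  R[1]: 0, 0, 0, 0, 1, 1, 1, 1, 1, 1
  R[2]: 0, 0, 0, 0, 1, 1, 1, 1, 1, 2
  R[3]: 1, 1, 1, 1, 2, 2, 2, 2, 2, 3
  R[4]: 1, 1, 1, 1, 2, 2, 2, 3, 3, 4
  R[5]: 1, 1, 2, 2, 3, 3, 3, 4, 4, 5
  R[6]: 1, 1, 2, 2, 3, 4, 4, 5, 5, 6
  R[7]: 1, 1, 2, 2, 3, 4, 4, 5, 6, 7
  R[8]: 1, 1, 2, 2, 3, 4, 5, 6, 7, 8
  R[9]: 1, 1, 2, 3, 4, 5, 6, 7, 8, 9
  R[10]: 1, 2, 3, 4, 5, 6, 7, 8, 9, 10

the unique w with this rank table is (5, 10, 1, 8, 3, 6, 9, 7, 4, 2).

Rothe diagram D(w) (26 cells), 7 SE-corners (essential conditions):

[(2, 4, 0), (2, 9, 1), (4, 4, 1), (4, 7, 2), (7, 7, 4), (8, 4, 2), (9, 2, 1)]


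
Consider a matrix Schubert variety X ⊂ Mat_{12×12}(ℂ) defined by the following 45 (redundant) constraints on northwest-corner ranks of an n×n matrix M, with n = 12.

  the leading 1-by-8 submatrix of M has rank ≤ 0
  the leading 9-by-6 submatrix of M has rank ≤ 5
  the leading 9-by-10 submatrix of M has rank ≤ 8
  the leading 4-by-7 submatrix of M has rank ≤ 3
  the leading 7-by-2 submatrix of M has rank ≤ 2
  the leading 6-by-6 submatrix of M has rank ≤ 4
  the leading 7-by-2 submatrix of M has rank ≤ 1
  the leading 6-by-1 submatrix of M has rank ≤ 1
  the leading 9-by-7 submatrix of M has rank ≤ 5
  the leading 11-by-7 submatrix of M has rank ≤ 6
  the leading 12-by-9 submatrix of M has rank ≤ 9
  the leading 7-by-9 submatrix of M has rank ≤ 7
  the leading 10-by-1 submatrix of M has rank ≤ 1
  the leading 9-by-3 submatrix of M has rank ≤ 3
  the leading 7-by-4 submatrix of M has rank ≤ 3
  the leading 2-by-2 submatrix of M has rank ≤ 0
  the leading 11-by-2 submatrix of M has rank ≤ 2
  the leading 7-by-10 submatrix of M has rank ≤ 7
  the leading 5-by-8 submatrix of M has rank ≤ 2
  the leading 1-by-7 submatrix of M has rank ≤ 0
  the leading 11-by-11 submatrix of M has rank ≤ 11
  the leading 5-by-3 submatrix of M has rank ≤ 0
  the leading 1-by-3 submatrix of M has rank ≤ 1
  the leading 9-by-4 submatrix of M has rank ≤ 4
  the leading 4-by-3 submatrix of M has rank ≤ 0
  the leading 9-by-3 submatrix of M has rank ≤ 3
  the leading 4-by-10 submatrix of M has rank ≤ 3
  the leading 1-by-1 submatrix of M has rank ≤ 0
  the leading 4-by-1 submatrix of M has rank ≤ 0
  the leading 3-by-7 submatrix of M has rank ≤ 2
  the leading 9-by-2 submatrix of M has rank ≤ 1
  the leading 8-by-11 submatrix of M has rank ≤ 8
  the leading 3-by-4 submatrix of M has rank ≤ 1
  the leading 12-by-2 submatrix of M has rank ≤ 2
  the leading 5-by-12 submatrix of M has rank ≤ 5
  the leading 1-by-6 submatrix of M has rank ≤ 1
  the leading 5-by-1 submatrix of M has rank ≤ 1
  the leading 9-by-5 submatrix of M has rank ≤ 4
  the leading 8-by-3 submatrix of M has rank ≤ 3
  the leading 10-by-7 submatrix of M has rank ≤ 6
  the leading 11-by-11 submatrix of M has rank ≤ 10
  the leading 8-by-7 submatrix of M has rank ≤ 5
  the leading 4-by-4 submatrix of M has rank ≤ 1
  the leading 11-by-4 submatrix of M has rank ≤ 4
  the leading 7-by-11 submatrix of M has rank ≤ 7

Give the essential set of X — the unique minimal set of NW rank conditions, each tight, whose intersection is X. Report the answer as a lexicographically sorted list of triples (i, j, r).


The tightest implied rank at each (i,j), from the 45 conditions:

  0, 0, 0, 0, 0, 0, 0, 0, 1, 1, 1, 1
  0, 0, 0, 1, 1, 1, 1, 1, 2, 2, 2, 2
  0, 0, 0, 1, 2, 2, 2, 2, 3, 3, 3, 3
  0, 0, 0, 1, 2, 2, 2, 2, 3, 3, 4, 4
  0, 0, 0, 1, 2, 2, 2, 2, 3, 4, 5, 5
  1, 1, 1, 2, 3, 3, 3, 3, 4, 5, 6, 6
  1, 1, 2, 3, 4, 4, 4, 4, 5, 6, 7, 7
  1, 1, 2, 3, 4, 5, 5, 5, 6, 7, 8, 8
  1, 1, 2, 3, 4, 5, 5, 6, 7, 8, 9, 9
  1, 2, 3, 4, 5, 6, 6, 7, 8, 9, 10, 10
  1, 2, 3, 4, 5, 6, 6, 7, 8, 9, 10, 11
  1, 2, 3, 4, 5, 6, 7, 8, 9, 10, 11, 12

giving w = (9, 4, 5, 11, 10, 1, 3, 6, 8, 2, 12, 7) via Δ²R.

7 SE-corners of the 32-cell Rothe diagram give Ess(w):

[(1, 8, 0), (4, 10, 3), (5, 3, 0), (5, 8, 2), (9, 2, 1), (9, 7, 5), (11, 7, 6)]
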